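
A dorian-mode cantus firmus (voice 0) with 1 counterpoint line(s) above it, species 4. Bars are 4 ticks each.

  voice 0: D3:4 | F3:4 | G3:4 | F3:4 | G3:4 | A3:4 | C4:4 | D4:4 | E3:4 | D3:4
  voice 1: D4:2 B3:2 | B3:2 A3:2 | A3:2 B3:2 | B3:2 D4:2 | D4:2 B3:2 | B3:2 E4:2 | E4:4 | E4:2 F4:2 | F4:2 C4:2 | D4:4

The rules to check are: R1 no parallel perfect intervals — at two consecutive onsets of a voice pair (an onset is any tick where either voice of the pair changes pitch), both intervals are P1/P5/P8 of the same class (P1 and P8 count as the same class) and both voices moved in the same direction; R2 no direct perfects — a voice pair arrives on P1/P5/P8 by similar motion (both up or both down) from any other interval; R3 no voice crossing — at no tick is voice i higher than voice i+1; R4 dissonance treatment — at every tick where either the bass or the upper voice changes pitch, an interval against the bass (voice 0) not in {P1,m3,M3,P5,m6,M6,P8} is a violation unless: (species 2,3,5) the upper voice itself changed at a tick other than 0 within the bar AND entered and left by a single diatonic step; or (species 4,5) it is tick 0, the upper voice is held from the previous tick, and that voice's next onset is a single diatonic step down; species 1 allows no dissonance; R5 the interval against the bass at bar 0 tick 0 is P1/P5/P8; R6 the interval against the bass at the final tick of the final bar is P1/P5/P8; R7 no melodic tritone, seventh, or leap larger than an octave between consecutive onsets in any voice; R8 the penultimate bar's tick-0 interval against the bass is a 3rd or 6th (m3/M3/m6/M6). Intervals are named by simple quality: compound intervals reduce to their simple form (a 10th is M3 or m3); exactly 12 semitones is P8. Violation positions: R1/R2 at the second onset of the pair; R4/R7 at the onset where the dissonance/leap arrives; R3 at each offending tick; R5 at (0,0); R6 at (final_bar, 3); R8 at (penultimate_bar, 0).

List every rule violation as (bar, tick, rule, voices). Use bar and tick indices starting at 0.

(2, 0, R4, (0, 1))
(3, 0, R4, (0, 1))
(5, 0, R4, (0, 1))
(7, 0, R4, (0, 1))
(8, 0, R4, (0, 1))
(8, 0, R7, (0,))
(8, 0, R8, (0, 1))

bar 0: v0=D3 v1=D4 downbeat P8
bar 1: v0=F3 v1=B3 downbeat TT
bar 2: v0=G3 v1=A3 downbeat M2
bar 3: v0=F3 v1=B3 downbeat TT
bar 4: v0=G3 v1=D4 downbeat P5
bar 5: v0=A3 v1=B3 downbeat M2
bar 6: v0=C4 v1=E4 downbeat M3
bar 7: v0=D4 v1=E4 downbeat M2
bar 8: v0=E3 v1=F4 downbeat m2
bar 9: v0=D3 v1=D4 downbeat P8
  -> R4 @ bar 2 tick 0 v(0, 1): G3/A3 M2 untreated
  -> R4 @ bar 3 tick 0 v(0, 1): F3/B3 TT untreated
  -> R4 @ bar 5 tick 0 v(0, 1): A3/B3 M2 untreated
  -> R4 @ bar 7 tick 0 v(0, 1): D4/E4 M2 untreated
  -> R4 @ bar 8 tick 0 v(0, 1): E3/F4 m2 untreated
  -> R7 @ bar 8 tick 0 v(0,): D4->E3 leap 10st
  -> R8 @ bar 8 tick 0 v(0, 1): penult m2 not 3rd/6th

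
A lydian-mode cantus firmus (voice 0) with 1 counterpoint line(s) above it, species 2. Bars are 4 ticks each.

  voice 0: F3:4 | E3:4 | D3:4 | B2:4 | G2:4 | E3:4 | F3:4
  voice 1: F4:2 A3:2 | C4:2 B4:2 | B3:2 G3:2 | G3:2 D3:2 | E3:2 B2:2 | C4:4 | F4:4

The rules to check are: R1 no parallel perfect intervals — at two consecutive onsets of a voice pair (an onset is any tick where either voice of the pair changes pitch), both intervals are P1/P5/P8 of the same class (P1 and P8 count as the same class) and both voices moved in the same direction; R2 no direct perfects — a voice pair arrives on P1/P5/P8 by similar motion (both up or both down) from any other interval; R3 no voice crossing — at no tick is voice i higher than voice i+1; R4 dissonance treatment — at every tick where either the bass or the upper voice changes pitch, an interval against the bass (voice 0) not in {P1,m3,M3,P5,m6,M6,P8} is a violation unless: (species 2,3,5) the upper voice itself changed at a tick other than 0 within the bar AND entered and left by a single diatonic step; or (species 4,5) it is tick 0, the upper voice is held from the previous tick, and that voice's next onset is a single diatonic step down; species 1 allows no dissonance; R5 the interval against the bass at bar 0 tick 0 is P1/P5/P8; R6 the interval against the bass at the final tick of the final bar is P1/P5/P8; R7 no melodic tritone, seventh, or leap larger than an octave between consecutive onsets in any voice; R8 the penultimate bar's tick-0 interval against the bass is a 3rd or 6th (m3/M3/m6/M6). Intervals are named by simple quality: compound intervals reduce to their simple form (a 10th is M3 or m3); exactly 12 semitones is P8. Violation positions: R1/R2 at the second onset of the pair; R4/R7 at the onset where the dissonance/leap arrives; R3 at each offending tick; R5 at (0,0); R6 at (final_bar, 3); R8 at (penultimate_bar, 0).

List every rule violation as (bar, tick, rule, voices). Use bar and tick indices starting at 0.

(1, 2, R7, (1,))
(2, 2, R4, (0, 1))
(5, 0, R7, (1,))
(6, 0, R2, (0, 1))

bar 0: v0=F3 v1=F4 downbeat P8
bar 1: v0=E3 v1=C4 downbeat m6
bar 2: v0=D3 v1=B3 downbeat M6
bar 3: v0=B2 v1=G3 downbeat m6
bar 4: v0=G2 v1=E3 downbeat M6
bar 5: v0=E3 v1=C4 downbeat m6
bar 6: v0=F3 v1=F4 downbeat P8
  -> R7 @ bar 1 tick 2 v(1,): C4->B4 leap 11st
  -> R4 @ bar 2 tick 2 v(0, 1): D3/G3 P4 untreated
  -> R7 @ bar 5 tick 0 v(1,): B2->C4 leap 13st
  -> R2 @ bar 6 tick 0 v(0, 1): E3/C4 m6 -> F3/F4 P8 similar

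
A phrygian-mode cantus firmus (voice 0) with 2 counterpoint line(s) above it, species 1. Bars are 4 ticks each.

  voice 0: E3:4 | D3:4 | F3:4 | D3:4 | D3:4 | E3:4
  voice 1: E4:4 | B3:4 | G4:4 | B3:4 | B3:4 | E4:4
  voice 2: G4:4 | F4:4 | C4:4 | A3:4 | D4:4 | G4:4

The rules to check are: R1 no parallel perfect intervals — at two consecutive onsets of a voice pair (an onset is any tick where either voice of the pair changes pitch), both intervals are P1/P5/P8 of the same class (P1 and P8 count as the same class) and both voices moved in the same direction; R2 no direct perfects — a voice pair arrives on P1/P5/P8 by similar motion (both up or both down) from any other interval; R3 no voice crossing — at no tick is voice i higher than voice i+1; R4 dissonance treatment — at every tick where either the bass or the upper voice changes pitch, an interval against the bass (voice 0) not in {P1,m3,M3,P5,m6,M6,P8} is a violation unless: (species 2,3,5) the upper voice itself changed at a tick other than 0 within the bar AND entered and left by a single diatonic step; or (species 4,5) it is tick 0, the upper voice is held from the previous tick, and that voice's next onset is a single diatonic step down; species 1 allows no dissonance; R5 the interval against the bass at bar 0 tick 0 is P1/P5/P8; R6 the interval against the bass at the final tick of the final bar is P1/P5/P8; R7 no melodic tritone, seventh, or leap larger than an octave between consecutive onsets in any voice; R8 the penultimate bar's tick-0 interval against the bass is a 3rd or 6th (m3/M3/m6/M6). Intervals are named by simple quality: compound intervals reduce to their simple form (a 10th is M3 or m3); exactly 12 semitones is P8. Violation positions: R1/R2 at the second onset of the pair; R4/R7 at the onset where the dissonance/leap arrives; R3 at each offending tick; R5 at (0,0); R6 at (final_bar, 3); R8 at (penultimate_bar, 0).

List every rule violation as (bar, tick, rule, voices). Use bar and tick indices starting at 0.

(0, 0, R5, (0, 2))
(2, 0, R3, (1, 2))
(2, 0, R4, (0, 1))
(2, 1, R3, (1, 2))
(2, 2, R3, (1, 2))
(2, 3, R3, (1, 2))
(3, 0, R1, (0, 2))
(3, 0, R3, (1, 2))
(3, 1, R3, (1, 2))
(3, 2, R3, (1, 2))
(3, 3, R3, (1, 2))
(4, 0, R8, (0, 2))
(5, 0, R2, (0, 1))
(5, 3, R6, (0, 2))

bar 0: v0=E3 v1=E4 v2=G4 downbeat m3
bar 1: v0=D3 v1=B3 v2=F4 downbeat m3
bar 2: v0=F3 v1=G4 v2=C4 downbeat P5
bar 3: v0=D3 v1=B3 v2=A3 downbeat P5
bar 4: v0=D3 v1=B3 v2=D4 downbeat P8
bar 5: v0=E3 v1=E4 v2=G4 downbeat m3
  -> R5 @ bar 0 tick 0 v(0, 2): opens on m3
  -> R3 @ bar 2 tick 0 v(1, 2): G4 above C4
  -> R4 @ bar 2 tick 0 v(0, 1): F3/G4 M2 untreated
  -> R3 @ bar 2 tick 1 v(1, 2): G4 above C4
  -> R3 @ bar 2 tick 2 v(1, 2): G4 above C4
  -> R3 @ bar 2 tick 3 v(1, 2): G4 above C4
  -> R1 @ bar 3 tick 0 v(0, 2): F3/C4 P5 -> D3/A3 P5 similar
  -> R3 @ bar 3 tick 0 v(1, 2): B3 above A3
  -> R3 @ bar 3 tick 1 v(1, 2): B3 above A3
  -> R3 @ bar 3 tick 2 v(1, 2): B3 above A3
  -> R3 @ bar 3 tick 3 v(1, 2): B3 above A3
  -> R8 @ bar 4 tick 0 v(0, 2): penult P8 not 3rd/6th
  -> R2 @ bar 5 tick 0 v(0, 1): D3/B3 M6 -> E3/E4 P8 similar
  -> R6 @ bar 5 tick 3 v(0, 2): closes on m3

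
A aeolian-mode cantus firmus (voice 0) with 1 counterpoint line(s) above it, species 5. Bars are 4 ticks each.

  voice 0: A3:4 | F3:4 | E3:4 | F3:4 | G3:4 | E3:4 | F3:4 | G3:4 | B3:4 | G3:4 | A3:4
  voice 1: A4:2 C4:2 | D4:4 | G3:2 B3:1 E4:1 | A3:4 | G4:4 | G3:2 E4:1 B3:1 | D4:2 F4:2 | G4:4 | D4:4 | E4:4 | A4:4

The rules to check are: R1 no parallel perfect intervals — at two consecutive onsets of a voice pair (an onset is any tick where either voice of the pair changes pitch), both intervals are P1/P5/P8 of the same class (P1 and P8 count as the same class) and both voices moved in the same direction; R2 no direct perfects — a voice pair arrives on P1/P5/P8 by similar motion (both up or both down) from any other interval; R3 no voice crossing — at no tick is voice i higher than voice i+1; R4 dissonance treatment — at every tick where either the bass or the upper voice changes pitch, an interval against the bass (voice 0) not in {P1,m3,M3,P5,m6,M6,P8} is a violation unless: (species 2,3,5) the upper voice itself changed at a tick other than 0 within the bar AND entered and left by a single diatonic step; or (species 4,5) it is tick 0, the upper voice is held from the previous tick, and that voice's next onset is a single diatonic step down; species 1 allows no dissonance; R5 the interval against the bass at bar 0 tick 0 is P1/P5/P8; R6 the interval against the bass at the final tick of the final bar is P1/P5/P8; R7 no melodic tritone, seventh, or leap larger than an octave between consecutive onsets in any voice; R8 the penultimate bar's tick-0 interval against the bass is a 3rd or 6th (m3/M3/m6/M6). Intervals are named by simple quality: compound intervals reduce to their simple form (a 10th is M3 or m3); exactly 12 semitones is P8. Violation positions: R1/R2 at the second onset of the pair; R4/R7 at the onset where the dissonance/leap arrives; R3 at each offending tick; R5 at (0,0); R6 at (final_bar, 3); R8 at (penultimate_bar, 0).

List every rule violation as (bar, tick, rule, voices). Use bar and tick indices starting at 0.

bar 0: v0=A3 v1=A4 downbeat P8
bar 1: v0=F3 v1=D4 downbeat M6
bar 2: v0=E3 v1=G3 downbeat m3
bar 3: v0=F3 v1=A3 downbeat M3
bar 4: v0=G3 v1=G4 downbeat P8
bar 5: v0=E3 v1=G3 downbeat m3
bar 6: v0=F3 v1=D4 downbeat M6
bar 7: v0=G3 v1=G4 downbeat P8
bar 8: v0=B3 v1=D4 downbeat m3
bar 9: v0=G3 v1=E4 downbeat M6
bar 10: v0=A3 v1=A4 downbeat P8
  -> R2 @ bar 4 tick 0 v(0, 1): F3/A3 M3 -> G3/G4 P8 similar
  -> R7 @ bar 4 tick 0 v(1,): A3->G4 leap 10st
  -> R1 @ bar 7 tick 0 v(0, 1): F3/F4 P8 -> G3/G4 P8 similar
  -> R2 @ bar 10 tick 0 v(0, 1): G3/E4 M6 -> A3/A4 P8 similar

(4, 0, R2, (0, 1))
(4, 0, R7, (1,))
(7, 0, R1, (0, 1))
(10, 0, R2, (0, 1))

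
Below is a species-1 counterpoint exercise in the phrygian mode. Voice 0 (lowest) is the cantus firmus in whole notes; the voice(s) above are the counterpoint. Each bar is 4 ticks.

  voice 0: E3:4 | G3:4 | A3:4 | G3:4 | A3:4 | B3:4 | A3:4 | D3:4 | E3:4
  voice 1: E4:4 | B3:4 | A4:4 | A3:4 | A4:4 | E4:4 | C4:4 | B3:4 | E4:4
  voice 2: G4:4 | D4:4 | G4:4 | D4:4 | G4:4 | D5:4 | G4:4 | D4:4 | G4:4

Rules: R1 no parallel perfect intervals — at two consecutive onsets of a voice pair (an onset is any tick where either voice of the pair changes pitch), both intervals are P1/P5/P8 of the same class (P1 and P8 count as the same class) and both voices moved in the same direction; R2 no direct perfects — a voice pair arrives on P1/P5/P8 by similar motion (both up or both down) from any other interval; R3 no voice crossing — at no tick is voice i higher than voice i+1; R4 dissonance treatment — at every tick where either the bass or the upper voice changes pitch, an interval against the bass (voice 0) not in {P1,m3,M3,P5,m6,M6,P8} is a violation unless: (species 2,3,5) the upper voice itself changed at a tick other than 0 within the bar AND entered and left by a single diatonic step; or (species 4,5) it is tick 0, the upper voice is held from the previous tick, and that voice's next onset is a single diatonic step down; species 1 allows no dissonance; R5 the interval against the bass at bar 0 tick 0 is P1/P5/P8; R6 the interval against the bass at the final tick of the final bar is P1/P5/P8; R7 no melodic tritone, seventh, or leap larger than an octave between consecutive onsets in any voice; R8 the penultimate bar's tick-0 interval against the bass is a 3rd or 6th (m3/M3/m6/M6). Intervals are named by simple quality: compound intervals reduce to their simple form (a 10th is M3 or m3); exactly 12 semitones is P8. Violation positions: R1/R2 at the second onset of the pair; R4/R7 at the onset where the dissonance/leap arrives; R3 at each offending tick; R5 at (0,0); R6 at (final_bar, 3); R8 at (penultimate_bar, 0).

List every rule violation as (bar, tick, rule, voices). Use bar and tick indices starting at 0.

bar 0: v0=E3 v1=E4 v2=G4 downbeat m3
bar 1: v0=G3 v1=B3 v2=D4 downbeat P5
bar 2: v0=A3 v1=A4 v2=G4 downbeat m7
bar 3: v0=G3 v1=A3 v2=D4 downbeat P5
bar 4: v0=A3 v1=A4 v2=G4 downbeat m7
bar 5: v0=B3 v1=E4 v2=D5 downbeat m3
bar 6: v0=A3 v1=C4 v2=G4 downbeat m7
bar 7: v0=D3 v1=B3 v2=D4 downbeat P8
bar 8: v0=E3 v1=E4 v2=G4 downbeat m3
  -> R5 @ bar 0 tick 0 v(0, 2): opens on m3
  -> R2 @ bar 2 tick 0 v(0, 1): G3/B3 M3 -> A3/A4 P8 similar
  -> R3 @ bar 2 tick 0 v(1, 2): A4 above G4
  -> R4 @ bar 2 tick 0 v(0, 2): A3/G4 m7 untreated
  -> R7 @ bar 2 tick 0 v(1,): B3->A4 leap 10st
  -> R3 @ bar 2 tick 1 v(1, 2): A4 above G4
  -> R3 @ bar 2 tick 2 v(1, 2): A4 above G4
  -> R3 @ bar 2 tick 3 v(1, 2): A4 above G4
  -> R2 @ bar 3 tick 0 v(0, 2): A3/G4 m7 -> G3/D4 P5 similar
  -> R4 @ bar 3 tick 0 v(0, 1): G3/A3 M2 untreated
  -> R2 @ bar 4 tick 0 v(0, 1): G3/A3 M2 -> A3/A4 P8 similar
  -> R3 @ bar 4 tick 0 v(1, 2): A4 above G4
  -> R4 @ bar 4 tick 0 v(0, 2): A3/G4 m7 untreated
  -> R3 @ bar 4 tick 1 v(1, 2): A4 above G4
  -> R3 @ bar 4 tick 2 v(1, 2): A4 above G4
  -> R3 @ bar 4 tick 3 v(1, 2): A4 above G4
  -> R4 @ bar 5 tick 0 v(0, 1): B3/E4 P4 untreated
  -> R2 @ bar 6 tick 0 v(1, 2): E4/D5 m7 -> C4/G4 P5 similar
  -> R4 @ bar 6 tick 0 v(0, 2): A3/G4 m7 untreated
  -> R2 @ bar 7 tick 0 v(0, 2): A3/G4 m7 -> D3/D4 P8 similar
  -> R8 @ bar 7 tick 0 v(0, 2): penult P8 not 3rd/6th
  -> R2 @ bar 8 tick 0 v(0, 1): D3/B3 M6 -> E3/E4 P8 similar
  -> R6 @ bar 8 tick 3 v(0, 2): closes on m3

(0, 0, R5, (0, 2))
(2, 0, R2, (0, 1))
(2, 0, R3, (1, 2))
(2, 0, R4, (0, 2))
(2, 0, R7, (1,))
(2, 1, R3, (1, 2))
(2, 2, R3, (1, 2))
(2, 3, R3, (1, 2))
(3, 0, R2, (0, 2))
(3, 0, R4, (0, 1))
(4, 0, R2, (0, 1))
(4, 0, R3, (1, 2))
(4, 0, R4, (0, 2))
(4, 1, R3, (1, 2))
(4, 2, R3, (1, 2))
(4, 3, R3, (1, 2))
(5, 0, R4, (0, 1))
(6, 0, R2, (1, 2))
(6, 0, R4, (0, 2))
(7, 0, R2, (0, 2))
(7, 0, R8, (0, 2))
(8, 0, R2, (0, 1))
(8, 3, R6, (0, 2))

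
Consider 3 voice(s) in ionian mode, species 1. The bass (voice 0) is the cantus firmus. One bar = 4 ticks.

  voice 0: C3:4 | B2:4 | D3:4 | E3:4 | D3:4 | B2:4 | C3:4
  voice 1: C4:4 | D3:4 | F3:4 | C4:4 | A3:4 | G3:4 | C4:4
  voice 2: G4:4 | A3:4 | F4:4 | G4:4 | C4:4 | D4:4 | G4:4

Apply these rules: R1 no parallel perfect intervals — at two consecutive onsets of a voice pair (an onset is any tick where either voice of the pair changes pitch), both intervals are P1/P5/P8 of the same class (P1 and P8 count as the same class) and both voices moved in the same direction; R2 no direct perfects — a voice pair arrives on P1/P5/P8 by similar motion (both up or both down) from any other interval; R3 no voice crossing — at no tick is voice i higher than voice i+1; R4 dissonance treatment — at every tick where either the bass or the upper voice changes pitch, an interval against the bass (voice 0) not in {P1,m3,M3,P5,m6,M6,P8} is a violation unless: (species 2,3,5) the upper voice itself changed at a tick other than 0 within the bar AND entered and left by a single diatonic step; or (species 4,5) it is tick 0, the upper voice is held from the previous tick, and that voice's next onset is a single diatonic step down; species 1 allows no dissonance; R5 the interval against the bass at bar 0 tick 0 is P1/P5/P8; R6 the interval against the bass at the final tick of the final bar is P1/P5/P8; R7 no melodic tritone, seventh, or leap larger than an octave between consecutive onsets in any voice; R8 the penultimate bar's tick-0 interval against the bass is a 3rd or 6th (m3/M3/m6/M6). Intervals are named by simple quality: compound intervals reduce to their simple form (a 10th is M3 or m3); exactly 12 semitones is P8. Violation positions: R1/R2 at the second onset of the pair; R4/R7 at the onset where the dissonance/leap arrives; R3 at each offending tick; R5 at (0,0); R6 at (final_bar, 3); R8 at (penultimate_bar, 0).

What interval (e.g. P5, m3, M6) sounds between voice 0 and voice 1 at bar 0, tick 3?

P8

voice 0=C3 voice 1=C4 -> P8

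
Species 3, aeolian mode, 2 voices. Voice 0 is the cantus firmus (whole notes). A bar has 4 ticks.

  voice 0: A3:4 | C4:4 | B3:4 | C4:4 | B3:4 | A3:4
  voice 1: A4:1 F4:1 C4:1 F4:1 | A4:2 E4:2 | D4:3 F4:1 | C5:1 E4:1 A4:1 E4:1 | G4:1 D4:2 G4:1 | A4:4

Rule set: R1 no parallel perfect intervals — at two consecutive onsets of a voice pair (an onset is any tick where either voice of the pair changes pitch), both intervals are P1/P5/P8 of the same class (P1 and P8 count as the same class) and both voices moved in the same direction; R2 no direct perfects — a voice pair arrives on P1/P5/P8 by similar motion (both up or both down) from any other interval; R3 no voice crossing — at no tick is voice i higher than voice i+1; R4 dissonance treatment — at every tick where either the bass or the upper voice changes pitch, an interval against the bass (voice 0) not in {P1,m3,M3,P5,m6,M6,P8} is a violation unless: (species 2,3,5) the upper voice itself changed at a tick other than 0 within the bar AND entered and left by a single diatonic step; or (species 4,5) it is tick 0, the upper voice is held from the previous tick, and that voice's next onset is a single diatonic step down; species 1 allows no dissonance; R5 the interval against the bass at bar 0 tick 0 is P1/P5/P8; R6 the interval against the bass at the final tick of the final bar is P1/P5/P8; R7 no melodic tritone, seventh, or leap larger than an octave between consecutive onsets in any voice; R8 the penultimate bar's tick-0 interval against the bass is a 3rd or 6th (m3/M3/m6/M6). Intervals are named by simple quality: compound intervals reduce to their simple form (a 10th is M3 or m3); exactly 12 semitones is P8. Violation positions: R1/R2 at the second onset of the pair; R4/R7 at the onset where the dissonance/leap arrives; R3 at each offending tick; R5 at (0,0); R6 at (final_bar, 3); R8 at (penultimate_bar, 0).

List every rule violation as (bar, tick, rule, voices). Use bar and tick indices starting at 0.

(2, 3, R4, (0, 1))
(3, 0, R2, (0, 1))

bar 0: v0=A3 v1=A4 downbeat P8
bar 1: v0=C4 v1=A4 downbeat M6
bar 2: v0=B3 v1=D4 downbeat m3
bar 3: v0=C4 v1=C5 downbeat P8
bar 4: v0=B3 v1=G4 downbeat m6
bar 5: v0=A3 v1=A4 downbeat P8
  -> R4 @ bar 2 tick 3 v(0, 1): B3/F4 TT untreated
  -> R2 @ bar 3 tick 0 v(0, 1): B3/F4 TT -> C4/C5 P8 similar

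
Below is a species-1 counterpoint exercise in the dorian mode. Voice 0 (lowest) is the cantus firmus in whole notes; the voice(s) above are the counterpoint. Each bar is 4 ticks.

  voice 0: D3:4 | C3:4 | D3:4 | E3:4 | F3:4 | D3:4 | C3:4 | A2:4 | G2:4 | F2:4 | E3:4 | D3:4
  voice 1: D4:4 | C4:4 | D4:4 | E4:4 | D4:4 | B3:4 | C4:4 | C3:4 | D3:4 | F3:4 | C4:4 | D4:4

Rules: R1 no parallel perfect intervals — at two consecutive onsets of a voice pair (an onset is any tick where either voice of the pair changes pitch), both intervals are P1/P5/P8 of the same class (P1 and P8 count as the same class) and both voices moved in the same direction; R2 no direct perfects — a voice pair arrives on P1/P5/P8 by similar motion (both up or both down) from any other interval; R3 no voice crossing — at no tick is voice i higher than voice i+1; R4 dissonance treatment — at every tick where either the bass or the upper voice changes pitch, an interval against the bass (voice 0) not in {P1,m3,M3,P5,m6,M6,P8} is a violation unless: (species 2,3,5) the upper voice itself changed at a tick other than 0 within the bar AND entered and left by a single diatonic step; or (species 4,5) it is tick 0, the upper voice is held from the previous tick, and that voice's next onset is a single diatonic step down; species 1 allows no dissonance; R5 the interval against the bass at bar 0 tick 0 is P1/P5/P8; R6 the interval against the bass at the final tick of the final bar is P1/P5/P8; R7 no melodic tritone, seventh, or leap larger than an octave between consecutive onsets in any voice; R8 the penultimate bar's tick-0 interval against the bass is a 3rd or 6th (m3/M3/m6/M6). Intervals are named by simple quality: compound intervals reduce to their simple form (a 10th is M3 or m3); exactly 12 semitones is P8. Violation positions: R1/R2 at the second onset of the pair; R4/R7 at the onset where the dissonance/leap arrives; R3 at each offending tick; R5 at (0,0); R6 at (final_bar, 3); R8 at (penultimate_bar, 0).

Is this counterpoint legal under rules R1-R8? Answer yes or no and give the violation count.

No (4 violations)

bar 0: v0=D3 v1=D4 (P8)
bar 1: v0=C3 v1=C4 (P8)
bar 2: v0=D3 v1=D4 (P8)
bar 3: v0=E3 v1=E4 (P8)
bar 4: v0=F3 v1=D4 (M6)
bar 5: v0=D3 v1=B3 (M6)
bar 6: v0=C3 v1=C4 (P8)
bar 7: v0=A2 v1=C3 (m3)
bar 8: v0=G2 v1=D3 (P5)
bar 9: v0=F2 v1=F3 (P8)
bar 10: v0=E3 v1=C4 (m6)
bar 11: v0=D3 v1=D4 (P8)
  R1 @ bar1.0: D3/D4 P8 -> C3/C4 P8 similar
  R1 @ bar2.0: C3/C4 P8 -> D3/D4 P8 similar
  R1 @ bar3.0: D3/D4 P8 -> E3/E4 P8 similar
  R7 @ bar10.0: F2->E3 leap 11st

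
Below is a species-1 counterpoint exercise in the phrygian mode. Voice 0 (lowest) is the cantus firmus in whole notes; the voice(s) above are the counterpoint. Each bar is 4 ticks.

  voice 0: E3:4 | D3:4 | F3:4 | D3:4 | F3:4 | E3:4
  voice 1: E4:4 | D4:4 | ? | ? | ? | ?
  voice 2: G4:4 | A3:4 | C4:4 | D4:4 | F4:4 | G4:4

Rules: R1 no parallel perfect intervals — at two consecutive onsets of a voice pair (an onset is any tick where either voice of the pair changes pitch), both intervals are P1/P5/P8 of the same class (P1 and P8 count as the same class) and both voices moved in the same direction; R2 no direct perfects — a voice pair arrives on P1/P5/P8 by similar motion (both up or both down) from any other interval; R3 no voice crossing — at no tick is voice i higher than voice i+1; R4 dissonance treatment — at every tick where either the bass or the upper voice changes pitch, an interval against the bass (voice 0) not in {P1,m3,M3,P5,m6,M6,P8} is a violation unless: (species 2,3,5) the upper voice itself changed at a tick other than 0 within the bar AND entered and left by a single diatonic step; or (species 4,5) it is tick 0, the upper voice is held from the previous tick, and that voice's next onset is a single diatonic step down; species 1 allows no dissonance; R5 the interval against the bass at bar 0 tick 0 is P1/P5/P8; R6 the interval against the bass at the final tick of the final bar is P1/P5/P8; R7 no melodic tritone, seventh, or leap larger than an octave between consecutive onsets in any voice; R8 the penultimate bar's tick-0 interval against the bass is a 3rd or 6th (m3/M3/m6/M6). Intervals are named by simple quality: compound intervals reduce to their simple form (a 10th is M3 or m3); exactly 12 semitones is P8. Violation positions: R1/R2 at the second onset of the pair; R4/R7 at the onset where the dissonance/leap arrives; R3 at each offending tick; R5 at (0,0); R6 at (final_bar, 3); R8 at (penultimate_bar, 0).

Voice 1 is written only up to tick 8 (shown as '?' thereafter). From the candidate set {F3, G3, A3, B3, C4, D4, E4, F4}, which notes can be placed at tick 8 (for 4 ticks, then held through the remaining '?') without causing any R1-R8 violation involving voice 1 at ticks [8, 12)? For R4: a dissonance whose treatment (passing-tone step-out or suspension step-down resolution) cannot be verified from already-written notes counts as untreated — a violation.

{A3, C4, F3}

F3: legal
G3: violates R4
A3: legal
B3: violates R4
C4: legal
D4: violates R3
E4: violates R3,R4
F4: violates R1,R3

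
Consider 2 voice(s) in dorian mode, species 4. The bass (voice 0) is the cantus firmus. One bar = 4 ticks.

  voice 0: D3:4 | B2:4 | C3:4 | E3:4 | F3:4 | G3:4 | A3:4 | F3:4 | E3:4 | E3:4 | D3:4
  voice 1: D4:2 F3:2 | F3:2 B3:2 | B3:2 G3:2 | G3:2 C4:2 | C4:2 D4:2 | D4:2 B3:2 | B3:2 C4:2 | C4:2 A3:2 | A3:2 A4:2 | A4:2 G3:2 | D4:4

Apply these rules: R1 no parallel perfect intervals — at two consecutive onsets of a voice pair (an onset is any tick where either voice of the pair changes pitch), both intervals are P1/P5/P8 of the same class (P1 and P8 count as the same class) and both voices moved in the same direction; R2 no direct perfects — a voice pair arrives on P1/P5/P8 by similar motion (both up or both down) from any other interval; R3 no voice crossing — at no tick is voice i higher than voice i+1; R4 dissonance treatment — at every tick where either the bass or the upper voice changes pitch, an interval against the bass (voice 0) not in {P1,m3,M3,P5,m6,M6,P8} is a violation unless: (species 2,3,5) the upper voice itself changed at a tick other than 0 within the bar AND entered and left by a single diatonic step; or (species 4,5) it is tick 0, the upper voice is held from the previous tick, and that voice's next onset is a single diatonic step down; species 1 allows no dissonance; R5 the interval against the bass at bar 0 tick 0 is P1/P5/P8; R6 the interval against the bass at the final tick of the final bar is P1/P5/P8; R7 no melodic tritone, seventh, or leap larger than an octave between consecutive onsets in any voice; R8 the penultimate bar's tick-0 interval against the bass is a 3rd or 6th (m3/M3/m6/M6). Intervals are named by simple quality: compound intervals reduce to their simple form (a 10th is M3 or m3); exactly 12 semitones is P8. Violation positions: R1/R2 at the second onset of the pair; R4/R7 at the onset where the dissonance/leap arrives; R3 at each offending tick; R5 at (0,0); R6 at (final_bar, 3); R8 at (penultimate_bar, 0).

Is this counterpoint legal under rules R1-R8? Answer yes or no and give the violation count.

No (8 violations)

bar 0: v0=D3 v1=D4 (P8)
bar 1: v0=B2 v1=F3 (TT)
bar 2: v0=C3 v1=B3 (M7)
bar 3: v0=E3 v1=G3 (m3)
bar 4: v0=F3 v1=C4 (P5)
bar 5: v0=G3 v1=D4 (P5)
bar 6: v0=A3 v1=B3 (M2)
bar 7: v0=F3 v1=C4 (P5)
bar 8: v0=E3 v1=A3 (P4)
bar 9: v0=E3 v1=A4 (P4)
bar 10: v0=D3 v1=D4 (P8)
  R4 @ bar1.0: B2/F3 TT untreated
  R7 @ bar1.2: F3->B3 leap 6st
  R4 @ bar2.0: C3/B3 M7 untreated
  R4 @ bar6.0: A3/B3 M2 untreated
  R4 @ bar8.0: E3/A3 P4 untreated
  R4 @ bar8.2: E3/A4 P4 untreated
  R8 @ bar9.0: penult P4 not 3rd/6th
  R7 @ bar9.2: A4->G3 leap 14st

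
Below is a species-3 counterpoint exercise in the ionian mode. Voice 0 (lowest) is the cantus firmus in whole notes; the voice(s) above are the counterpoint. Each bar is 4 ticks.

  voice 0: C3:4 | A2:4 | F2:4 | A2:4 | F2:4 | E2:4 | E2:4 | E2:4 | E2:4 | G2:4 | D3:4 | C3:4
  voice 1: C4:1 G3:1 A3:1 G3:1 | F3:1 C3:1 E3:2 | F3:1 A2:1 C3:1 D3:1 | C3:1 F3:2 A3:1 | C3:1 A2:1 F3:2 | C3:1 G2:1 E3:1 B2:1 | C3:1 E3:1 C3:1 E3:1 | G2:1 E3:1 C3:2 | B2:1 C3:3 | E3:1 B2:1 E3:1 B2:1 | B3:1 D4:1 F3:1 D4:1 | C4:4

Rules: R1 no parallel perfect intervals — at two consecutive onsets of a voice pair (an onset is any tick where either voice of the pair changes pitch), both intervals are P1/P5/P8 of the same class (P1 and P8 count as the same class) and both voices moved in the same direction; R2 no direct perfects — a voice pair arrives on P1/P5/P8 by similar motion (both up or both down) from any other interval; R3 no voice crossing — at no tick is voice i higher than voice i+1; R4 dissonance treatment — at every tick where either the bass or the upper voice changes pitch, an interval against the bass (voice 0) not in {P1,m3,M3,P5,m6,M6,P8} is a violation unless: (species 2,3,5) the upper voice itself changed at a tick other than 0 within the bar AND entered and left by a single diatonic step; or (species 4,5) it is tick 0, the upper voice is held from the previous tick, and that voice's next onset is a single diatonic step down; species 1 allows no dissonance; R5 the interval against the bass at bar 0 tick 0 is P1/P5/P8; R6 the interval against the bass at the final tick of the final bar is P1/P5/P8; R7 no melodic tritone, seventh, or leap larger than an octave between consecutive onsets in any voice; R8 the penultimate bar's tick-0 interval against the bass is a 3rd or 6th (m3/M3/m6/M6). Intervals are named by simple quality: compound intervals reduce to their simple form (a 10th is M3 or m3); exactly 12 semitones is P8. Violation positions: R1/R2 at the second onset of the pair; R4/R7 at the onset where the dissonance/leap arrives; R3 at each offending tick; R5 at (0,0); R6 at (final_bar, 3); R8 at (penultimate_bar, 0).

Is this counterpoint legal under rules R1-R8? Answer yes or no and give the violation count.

No (2 violations)

bar 0: v0=C3 v1=C4 (P8)
bar 1: v0=A2 v1=F3 (m6)
bar 2: v0=F2 v1=F3 (P8)
bar 3: v0=A2 v1=C3 (m3)
bar 4: v0=F2 v1=C3 (P5)
bar 5: v0=E2 v1=C3 (m6)
bar 6: v0=E2 v1=C3 (m6)
bar 7: v0=E2 v1=G2 (m3)
bar 8: v0=E2 v1=B2 (P5)
bar 9: v0=G2 v1=E3 (M6)
bar 10: v0=D3 v1=B3 (M6)
bar 11: v0=C3 v1=C4 (P8)
  R2 @ bar4.0: A2/A3 P8 -> F2/C3 P5 similar
  R1 @ bar11.0: D3/D4 P8 -> C3/C4 P8 similar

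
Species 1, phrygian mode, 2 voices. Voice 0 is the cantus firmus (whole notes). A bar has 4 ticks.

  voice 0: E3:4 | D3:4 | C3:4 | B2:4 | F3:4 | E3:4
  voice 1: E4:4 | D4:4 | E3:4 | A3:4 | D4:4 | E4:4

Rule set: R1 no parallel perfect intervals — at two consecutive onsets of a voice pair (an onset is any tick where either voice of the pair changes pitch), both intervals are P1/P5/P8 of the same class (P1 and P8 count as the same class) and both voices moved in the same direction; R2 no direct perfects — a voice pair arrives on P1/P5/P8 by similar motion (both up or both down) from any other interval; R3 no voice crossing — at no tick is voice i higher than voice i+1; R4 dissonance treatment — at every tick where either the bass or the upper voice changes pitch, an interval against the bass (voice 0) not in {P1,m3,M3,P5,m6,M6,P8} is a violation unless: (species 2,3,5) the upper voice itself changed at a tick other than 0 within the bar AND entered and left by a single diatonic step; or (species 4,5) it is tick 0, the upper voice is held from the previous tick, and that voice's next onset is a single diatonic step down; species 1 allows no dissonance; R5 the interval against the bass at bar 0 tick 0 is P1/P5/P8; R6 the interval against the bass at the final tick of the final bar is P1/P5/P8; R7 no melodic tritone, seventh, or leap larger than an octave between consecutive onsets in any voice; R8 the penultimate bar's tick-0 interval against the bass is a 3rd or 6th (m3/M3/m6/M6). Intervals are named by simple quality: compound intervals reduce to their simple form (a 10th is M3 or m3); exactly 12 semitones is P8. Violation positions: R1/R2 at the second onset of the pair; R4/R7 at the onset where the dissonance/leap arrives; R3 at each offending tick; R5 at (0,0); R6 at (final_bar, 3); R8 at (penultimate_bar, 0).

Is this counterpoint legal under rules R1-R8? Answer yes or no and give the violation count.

bar 0: v0=E3 v1=E4 (P8)
bar 1: v0=D3 v1=D4 (P8)
bar 2: v0=C3 v1=E3 (M3)
bar 3: v0=B2 v1=A3 (m7)
bar 4: v0=F3 v1=D4 (M6)
bar 5: v0=E3 v1=E4 (P8)
  R1 @ bar1.0: E3/E4 P8 -> D3/D4 P8 similar
  R7 @ bar2.0: D4->E3 leap 10st
  R4 @ bar3.0: B2/A3 m7 untreated
  R7 @ bar4.0: B2->F3 leap 6st

No (4 violations)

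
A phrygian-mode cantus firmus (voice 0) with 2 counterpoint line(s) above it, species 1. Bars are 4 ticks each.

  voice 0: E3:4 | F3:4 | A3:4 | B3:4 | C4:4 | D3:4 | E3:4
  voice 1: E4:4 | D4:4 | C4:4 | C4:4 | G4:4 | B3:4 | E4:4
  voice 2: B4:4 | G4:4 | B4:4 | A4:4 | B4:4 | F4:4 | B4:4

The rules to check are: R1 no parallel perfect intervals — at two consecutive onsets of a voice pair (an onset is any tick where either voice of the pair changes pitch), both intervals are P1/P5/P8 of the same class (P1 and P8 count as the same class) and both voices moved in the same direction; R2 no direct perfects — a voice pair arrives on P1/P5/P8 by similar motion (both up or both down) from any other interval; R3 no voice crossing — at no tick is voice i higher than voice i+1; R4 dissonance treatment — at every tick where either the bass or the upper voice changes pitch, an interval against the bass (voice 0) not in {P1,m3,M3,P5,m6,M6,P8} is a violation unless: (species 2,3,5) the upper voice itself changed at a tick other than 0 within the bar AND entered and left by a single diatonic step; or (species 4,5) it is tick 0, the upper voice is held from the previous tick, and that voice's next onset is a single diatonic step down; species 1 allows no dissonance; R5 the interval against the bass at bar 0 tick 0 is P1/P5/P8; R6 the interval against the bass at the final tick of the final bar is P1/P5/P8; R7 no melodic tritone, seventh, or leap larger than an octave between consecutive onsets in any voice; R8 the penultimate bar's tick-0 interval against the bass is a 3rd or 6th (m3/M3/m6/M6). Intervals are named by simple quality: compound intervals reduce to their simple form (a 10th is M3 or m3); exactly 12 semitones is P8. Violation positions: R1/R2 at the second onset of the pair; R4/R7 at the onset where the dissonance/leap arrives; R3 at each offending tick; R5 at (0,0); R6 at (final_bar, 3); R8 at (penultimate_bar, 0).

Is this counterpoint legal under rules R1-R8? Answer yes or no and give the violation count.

bar 0: v0=E3 v1=E4 v2=B4 (P5)
bar 1: v0=F3 v1=D4 v2=G4 (M2)
bar 2: v0=A3 v1=C4 v2=B4 (M2)
bar 3: v0=B3 v1=C4 v2=A4 (m7)
bar 4: v0=C4 v1=G4 v2=B4 (M7)
bar 5: v0=D3 v1=B3 v2=F4 (m3)
bar 6: v0=E3 v1=E4 v2=B4 (P5)
  R4 @ bar1.0: F3/G4 M2 untreated
  R4 @ bar2.0: A3/B4 M2 untreated
  R4 @ bar3.0: B3/C4 m2 untreated
  R4 @ bar3.0: B3/A4 m7 untreated
  R2 @ bar4.0: B3/C4 m2 -> C4/G4 P5 similar
  R4 @ bar4.0: C4/B4 M7 untreated
  R7 @ bar5.0: C4->D3 leap 10st
  R7 @ bar5.0: B4->F4 leap 6st
  R2 @ bar6.0: D3/B3 M6 -> E3/E4 P8 similar
  R2 @ bar6.0: D3/F4 m3 -> E3/B4 P5 similar
  R2 @ bar6.0: B3/F4 TT -> E4/B4 P5 similar
  R7 @ bar6.0: F4->B4 leap 6st

No (12 violations)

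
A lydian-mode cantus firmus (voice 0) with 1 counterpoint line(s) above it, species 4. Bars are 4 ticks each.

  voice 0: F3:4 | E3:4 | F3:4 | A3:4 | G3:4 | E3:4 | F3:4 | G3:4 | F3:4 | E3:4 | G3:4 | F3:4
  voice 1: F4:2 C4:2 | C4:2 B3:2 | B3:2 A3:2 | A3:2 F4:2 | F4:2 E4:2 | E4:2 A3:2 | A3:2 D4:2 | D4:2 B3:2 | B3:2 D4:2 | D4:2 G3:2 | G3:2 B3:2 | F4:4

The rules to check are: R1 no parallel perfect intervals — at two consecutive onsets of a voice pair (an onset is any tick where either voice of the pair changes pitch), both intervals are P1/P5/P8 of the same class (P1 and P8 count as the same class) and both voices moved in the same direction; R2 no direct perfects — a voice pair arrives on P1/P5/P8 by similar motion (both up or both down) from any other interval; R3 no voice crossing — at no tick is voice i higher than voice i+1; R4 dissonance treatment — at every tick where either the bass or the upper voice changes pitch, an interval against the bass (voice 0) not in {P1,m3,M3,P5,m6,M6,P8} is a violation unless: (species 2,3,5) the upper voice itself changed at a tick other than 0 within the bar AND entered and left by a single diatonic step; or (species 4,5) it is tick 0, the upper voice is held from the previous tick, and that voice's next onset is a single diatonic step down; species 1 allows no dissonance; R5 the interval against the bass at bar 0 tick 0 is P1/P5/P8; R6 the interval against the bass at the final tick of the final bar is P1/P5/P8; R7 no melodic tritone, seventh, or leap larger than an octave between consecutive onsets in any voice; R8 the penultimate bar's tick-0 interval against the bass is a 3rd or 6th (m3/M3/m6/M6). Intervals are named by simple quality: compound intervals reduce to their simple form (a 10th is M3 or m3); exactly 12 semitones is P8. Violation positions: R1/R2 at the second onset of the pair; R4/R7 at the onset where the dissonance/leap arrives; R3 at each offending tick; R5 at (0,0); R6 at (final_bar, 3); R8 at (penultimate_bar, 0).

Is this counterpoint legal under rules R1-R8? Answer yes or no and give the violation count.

bar 0: v0=F3 v1=F4 (P8)
bar 1: v0=E3 v1=C4 (m6)
bar 2: v0=F3 v1=B3 (TT)
bar 3: v0=A3 v1=A3 (P1)
bar 4: v0=G3 v1=F4 (m7)
bar 5: v0=E3 v1=E4 (P8)
bar 6: v0=F3 v1=A3 (M3)
bar 7: v0=G3 v1=D4 (P5)
bar 8: v0=F3 v1=B3 (TT)
bar 9: v0=E3 v1=D4 (m7)
bar 10: v0=G3 v1=G3 (P1)
bar 11: v0=F3 v1=F4 (P8)
  R4 @ bar5.2: E3/A3 P4 untreated
  R4 @ bar8.0: F3/B3 TT untreated
  R4 @ bar9.0: E3/D4 m7 untreated
  R8 @ bar10.0: penult P1 not 3rd/6th
  R7 @ bar11.0: B3->F4 leap 6st

No (5 violations)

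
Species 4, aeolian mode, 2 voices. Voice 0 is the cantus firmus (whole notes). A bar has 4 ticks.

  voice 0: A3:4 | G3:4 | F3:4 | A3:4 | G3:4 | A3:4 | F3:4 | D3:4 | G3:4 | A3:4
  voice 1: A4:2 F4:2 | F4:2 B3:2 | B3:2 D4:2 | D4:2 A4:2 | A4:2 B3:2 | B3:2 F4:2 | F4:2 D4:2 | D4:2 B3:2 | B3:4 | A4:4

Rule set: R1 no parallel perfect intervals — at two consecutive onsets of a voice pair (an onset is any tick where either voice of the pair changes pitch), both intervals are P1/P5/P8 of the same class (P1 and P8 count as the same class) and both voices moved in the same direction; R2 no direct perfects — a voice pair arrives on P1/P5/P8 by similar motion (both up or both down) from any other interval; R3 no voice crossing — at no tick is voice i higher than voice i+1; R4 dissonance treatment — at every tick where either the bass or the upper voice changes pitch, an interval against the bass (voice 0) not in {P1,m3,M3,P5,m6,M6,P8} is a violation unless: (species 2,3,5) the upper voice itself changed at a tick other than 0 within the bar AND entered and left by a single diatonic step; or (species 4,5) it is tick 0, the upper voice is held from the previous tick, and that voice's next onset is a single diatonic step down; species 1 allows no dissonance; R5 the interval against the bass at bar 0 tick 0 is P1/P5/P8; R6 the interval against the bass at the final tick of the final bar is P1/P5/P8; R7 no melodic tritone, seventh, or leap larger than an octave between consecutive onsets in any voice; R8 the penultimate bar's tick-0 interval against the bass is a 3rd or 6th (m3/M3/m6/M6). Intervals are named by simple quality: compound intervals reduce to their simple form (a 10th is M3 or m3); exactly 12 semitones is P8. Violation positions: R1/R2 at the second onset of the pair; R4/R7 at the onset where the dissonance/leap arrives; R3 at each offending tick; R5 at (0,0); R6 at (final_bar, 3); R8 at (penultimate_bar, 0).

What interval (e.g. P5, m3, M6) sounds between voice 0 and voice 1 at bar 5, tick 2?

m6

voice 0=A3 voice 1=F4 -> m6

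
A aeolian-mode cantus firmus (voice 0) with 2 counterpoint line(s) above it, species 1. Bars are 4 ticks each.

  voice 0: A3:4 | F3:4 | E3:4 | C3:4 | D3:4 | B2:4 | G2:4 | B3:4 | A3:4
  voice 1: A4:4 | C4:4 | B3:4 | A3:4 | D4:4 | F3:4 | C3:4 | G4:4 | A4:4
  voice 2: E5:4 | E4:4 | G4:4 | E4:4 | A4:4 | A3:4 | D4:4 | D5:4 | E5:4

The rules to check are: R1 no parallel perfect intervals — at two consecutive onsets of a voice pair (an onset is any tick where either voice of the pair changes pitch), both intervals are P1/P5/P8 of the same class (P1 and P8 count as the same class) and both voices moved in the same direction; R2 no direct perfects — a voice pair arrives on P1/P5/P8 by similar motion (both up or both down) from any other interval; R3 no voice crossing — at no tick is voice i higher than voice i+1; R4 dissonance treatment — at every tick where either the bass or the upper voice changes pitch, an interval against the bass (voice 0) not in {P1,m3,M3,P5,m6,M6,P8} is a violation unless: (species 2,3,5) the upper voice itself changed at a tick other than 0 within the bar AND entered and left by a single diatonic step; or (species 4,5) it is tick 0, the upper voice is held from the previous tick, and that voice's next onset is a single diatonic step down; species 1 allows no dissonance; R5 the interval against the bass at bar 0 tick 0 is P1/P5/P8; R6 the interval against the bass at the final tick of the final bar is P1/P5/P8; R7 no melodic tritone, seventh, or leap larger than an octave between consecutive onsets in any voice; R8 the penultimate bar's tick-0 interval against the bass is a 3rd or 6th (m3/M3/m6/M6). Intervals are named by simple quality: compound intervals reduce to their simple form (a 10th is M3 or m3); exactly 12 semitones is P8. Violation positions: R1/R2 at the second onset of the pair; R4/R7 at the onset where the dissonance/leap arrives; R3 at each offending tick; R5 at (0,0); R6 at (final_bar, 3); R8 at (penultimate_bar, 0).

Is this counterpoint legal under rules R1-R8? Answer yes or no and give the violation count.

No (14 violations)

bar 0: v0=A3 v1=A4 v2=E5 (P5)
bar 1: v0=F3 v1=C4 v2=E4 (M7)
bar 2: v0=E3 v1=B3 v2=G4 (m3)
bar 3: v0=C3 v1=A3 v2=E4 (M3)
bar 4: v0=D3 v1=D4 v2=A4 (P5)
bar 5: v0=B2 v1=F3 v2=A3 (m7)
bar 6: v0=G2 v1=C3 v2=D4 (P5)
bar 7: v0=B3 v1=G4 v2=D5 (m3)
bar 8: v0=A3 v1=A4 v2=E5 (P5)
  R2 @ bar1.0: A3/A4 P8 -> F3/C4 P5 similar
  R4 @ bar1.0: F3/E4 M7 untreated
  R1 @ bar2.0: F3/C4 P5 -> E3/B3 P5 similar
  R2 @ bar3.0: B3/G4 m6 -> A3/E4 P5 similar
  R1 @ bar4.0: A3/E4 P5 -> D4/A4 P5 similar
  R2 @ bar4.0: C3/A3 M6 -> D3/D4 P8 similar
  R2 @ bar4.0: C3/E4 M3 -> D3/A4 P5 similar
  R4 @ bar5.0: B2/F3 TT untreated
  R4 @ bar5.0: B2/A3 m7 untreated
  R4 @ bar6.0: G2/C3 P4 untreated
  R2 @ bar7.0: C3/D4 M2 -> G4/D5 P5 similar
  R7 @ bar7.0: G2->B3 leap 16st
  R7 @ bar7.0: C3->G4 leap 19st
  R1 @ bar8.0: G4/D5 P5 -> A4/E5 P5 similar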